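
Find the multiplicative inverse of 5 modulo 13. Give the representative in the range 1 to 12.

5·8 = 40 = 3·13 + 1, so 5⁻¹ ≡ 8 (mod 13).

8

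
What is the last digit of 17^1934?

The units digit of 17^n cycles with period 4: 7, 9, 3, 1, …
1934 leaves remainder 2 on division by 4, so 17^1934 ends in 9.

9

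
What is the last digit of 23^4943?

The units digit of 23^n cycles with period 4: 3, 9, 7, 1, …
4943 leaves remainder 3 on division by 4, so 23^4943 ends in 7.

7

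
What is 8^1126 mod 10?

Powers of 8 mod 10 repeat with period 4: 8, 4, 2, 6.
1126 leaves remainder 2 on division by 4, so 8^1126 ends in 4.

4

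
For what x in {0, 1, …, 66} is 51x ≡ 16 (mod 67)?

66

51⁻¹ ≡ 46 (mod 67) because 51·46 = 2346 = 35·67 + 1.
Multiplying both sides by 46: x ≡ 46·16 = 736 ≡ 66 (mod 67).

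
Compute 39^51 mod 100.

39

By repeated squaring mod 100: 39^1≡39, 39^2≡21, 39^4≡41, 39^8≡81, 39^16≡61, 39^32≡21.
51 = 1 + 2 + 16 + 32, so 39^51 ≡ 39·21·61·21 ≡ 39 (mod 100).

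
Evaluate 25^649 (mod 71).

By repeated squaring mod 71: 25^1≡25, 25^2≡57, 25^4≡54, 25^8≡5, 25^16≡25, 25^32≡57, 25^64≡54, 25^128≡5, 25^256≡25, 25^512≡57.
Since 649 = 1 + 8 + 128 + 512 in binary, 25^649 ≡ 25·5·5·57 ≡ 54 (mod 71).

54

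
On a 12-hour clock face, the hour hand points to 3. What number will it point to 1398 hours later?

9

Dividing 1398 by 12 gives quotient 116 and remainder 6.
3 + 6 → 9 on a 12-hour dial.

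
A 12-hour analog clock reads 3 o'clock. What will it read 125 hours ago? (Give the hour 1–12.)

10

125 = 10·12 + 5, so 125 mod 12 = 5.
3 − 5 → 10 on a 12-hour dial.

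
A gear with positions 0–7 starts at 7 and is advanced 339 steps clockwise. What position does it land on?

339 = 42·8 + 3, so 339 mod 8 = 3.
(7 + 3) mod 8 = 2.

2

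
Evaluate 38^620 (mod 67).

37

Successive squares of 38 mod 67: 38^1≡38, 38^2≡37, 38^4≡29, 38^8≡37, 38^16≡29, 38^32≡37, 38^64≡29, 38^128≡37, 38^256≡29, 38^512≡37.
620 = 4 + 8 + 32 + 64 + 512, so 38^620 ≡ 29·37·37·29·37 ≡ 37 (mod 67).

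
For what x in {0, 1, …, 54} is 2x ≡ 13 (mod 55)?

34

The inverse of 2 mod 55 is 28 (since 2·28 = 56 ≡ 1).
Multiplying both sides by 28: x ≡ 28·13 = 364 ≡ 34 (mod 55).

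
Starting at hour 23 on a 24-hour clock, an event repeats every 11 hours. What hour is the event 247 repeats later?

4

247·11 = 2717.
2717 − 113·24 = 5, so 2717 ≡ 5 (mod 24).
(23 + 5) mod 24 = 4.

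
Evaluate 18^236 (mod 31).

28

By repeated squaring mod 31: 18^1≡18, 18^2≡14, 18^4≡10, 18^8≡7, 18^16≡18, 18^32≡14, 18^64≡10, 18^128≡7.
236 = 4 + 8 + 32 + 64 + 128, so 18^236 ≡ 10·7·14·10·7 ≡ 28 (mod 31).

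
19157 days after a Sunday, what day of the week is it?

19157 mod 7 = 5 (since 2736·7 = 19152).
Sunday + 5 days → Friday.

Friday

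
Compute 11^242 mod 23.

Square-and-reduce mod 23: 11^1≡11, 11^2≡6, 11^4≡13, 11^8≡8, 11^16≡18, 11^32≡2, 11^64≡4, 11^128≡16.
242 = 2 + 16 + 32 + 64 + 128, so 11^242 ≡ 6·18·2·4·16 ≡ 1 (mod 23).

1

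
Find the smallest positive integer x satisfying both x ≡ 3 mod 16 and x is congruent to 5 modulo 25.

Since 25·9 ≡ 1 (mod 16), take x = 5 + 25·((3−5)·9 mod 16) = 5 + 25·14 = 355.
Check: 355 mod 16 = 3, 355 mod 25 = 5.

355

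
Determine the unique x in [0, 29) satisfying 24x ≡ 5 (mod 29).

28

24⁻¹ ≡ 23 (mod 29) because 24·23 = 552 = 19·29 + 1.
So x ≡ 23·5 = 115 ≡ 28 (mod 29).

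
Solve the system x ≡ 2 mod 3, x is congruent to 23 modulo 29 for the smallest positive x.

Since 29·2 ≡ 1 (mod 3), take x = 23 + 29·((2−23)·2 mod 3) = 23 + 29·0 = 23.
Check: 23 mod 3 = 2, 23 mod 29 = 23.

23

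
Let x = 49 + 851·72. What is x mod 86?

851·72 = 61272.
61272 − 712·86 = 40, so 61272 ≡ 40 (mod 86).
(49 + 40) mod 86 = 3.

3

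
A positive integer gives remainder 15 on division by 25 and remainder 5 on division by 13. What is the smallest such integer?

x ≡ 5 (mod 13) gives x ∈ {5, 18, 31, 44, 57, 70, 83, 96, …}.
The first of these with x mod 25 = 15 is 265.

265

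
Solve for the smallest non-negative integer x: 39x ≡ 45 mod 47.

The inverse of 39 mod 47 is 41 (since 39·41 = 1599 ≡ 1).
Multiplying both sides by 41: x ≡ 41·45 = 1845 ≡ 12 (mod 47).

12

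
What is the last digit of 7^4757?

7

The units digit of 7^n cycles with period 4: 7, 9, 3, 1, …
4757 mod 4 = 1, so the last digit matches 7^1 = 7.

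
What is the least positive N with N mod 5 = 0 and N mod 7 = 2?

30

x ≡ 0 (mod 5) gives x ∈ {0, 5, 10, 15, 20, 25, 30}.
The first of these with x mod 7 = 2 is 30.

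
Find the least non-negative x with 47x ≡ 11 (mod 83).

47⁻¹ ≡ 53 (mod 83) because 47·53 = 2491 = 30·83 + 1.
Multiplying both sides by 53: x ≡ 53·11 = 583 ≡ 2 (mod 83).

2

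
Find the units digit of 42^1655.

8

The units digit of 42^n cycles with period 4: 2, 4, 8, 6, …
1655 mod 4 = 3, so the last digit matches 2^3 = 8.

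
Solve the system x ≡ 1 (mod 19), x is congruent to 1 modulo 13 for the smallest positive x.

x ≡ 1 (mod 13) gives x ∈ {1}.
The first of these with x mod 19 = 1 is 1.

1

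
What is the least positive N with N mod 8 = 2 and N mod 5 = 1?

Since 5·5 ≡ 1 (mod 8), take x = 1 + 5·((2−1)·5 mod 8) = 1 + 5·5 = 26.
Check: 26 mod 8 = 2, 26 mod 5 = 1.

26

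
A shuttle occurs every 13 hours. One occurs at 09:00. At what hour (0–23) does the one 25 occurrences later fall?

25·13 = 325.
325 = 13·24 + 13, so 325 mod 24 = 13.
(9 + 13) mod 24 = 22.

22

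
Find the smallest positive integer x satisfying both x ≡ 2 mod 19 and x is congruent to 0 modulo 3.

21

x ≡ 0 (mod 3) gives x ∈ {0, 3, 6, 9, 12, 15, 18, 21}.
The first of these with x mod 19 = 2 is 21.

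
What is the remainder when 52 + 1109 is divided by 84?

69

1109 − 13·84 = 17, so 1109 ≡ 17 (mod 84).
(52 + 17) mod 84 = 69.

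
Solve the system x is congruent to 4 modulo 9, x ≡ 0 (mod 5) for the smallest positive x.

40

Since 5·2 ≡ 1 (mod 9), take x = 0 + 5·((4−0)·2 mod 9) = 0 + 5·8 = 40.
Check: 40 mod 9 = 4, 40 mod 5 = 0.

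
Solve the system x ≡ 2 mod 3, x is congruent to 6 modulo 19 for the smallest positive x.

44

Since 19·1 ≡ 1 (mod 3), take x = 6 + 19·((2−6)·1 mod 3) = 6 + 19·2 = 44.
Check: 44 mod 3 = 2, 44 mod 19 = 6.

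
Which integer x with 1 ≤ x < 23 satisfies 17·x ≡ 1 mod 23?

19

17·19 = 323 = 14·23 + 1, so 17⁻¹ ≡ 19 (mod 23).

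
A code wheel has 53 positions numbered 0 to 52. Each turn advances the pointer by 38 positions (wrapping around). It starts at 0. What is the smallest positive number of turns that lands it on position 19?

27

38⁻¹ ≡ 7 (mod 53) because 38·7 = 266 = 5·53 + 1.
So x ≡ 7·19 = 133 ≡ 27 (mod 53).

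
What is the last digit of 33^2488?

1

Last digits of 3^n: 3, 9, 7, 1 (period 4).
2488 mod 4 = 0, so the last digit matches 3^4 = 1.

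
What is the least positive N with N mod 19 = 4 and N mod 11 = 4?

4

Since 11·7 ≡ 1 (mod 19), take x = 4 + 11·((4−4)·7 mod 19) = 4 + 11·0 = 4.
Check: 4 mod 19 = 4, 4 mod 11 = 4.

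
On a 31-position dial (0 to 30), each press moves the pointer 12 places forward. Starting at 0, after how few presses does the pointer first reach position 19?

30

12⁻¹ ≡ 13 (mod 31) because 12·13 = 156 = 5·31 + 1.
Multiplying both sides by 13: x ≡ 13·19 = 247 ≡ 30 (mod 31).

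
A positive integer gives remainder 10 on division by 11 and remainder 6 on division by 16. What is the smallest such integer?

x ≡ 10 (mod 11) gives x ∈ {10, 21, 32, 43, 54}.
The first of these with x mod 16 = 6 is 54.

54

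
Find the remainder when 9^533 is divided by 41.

Successive squares of 9 mod 41: 9^1≡9, 9^2≡40, 9^4≡1, 9^8≡1, 9^16≡1, 9^32≡1, 9^64≡1, 9^128≡1, 9^256≡1, 9^512≡1.
Since 533 = 1 + 4 + 16 + 512 in binary, 9^533 ≡ 9·1·1·1 ≡ 9 (mod 41).

9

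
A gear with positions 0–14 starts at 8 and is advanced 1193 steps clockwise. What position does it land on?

Dividing 1193 by 15 gives quotient 79 and remainder 8.
(8 + 8) mod 15 = 1.

1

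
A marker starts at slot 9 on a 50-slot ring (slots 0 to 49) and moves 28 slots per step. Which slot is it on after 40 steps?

29

40·28 = 1120.
Dividing 1120 by 50 gives quotient 22 and remainder 20.
(9 + 20) mod 50 = 29.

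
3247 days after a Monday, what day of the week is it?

3247 mod 7 = 6 (since 463·7 = 3241).
Monday + 6 days → Sunday.

Sunday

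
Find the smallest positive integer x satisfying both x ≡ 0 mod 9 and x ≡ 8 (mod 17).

x ≡ 0 (mod 9) gives x ∈ {0, 9, 18, 27, 36, 45, 54, 63, …}.
The first of these with x mod 17 = 8 is 144.

144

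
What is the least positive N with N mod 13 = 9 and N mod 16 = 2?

178

x ≡ 9 (mod 13) gives x ∈ {9, 22, 35, 48, 61, 74, 87, 100, …}.
The first of these with x mod 16 = 2 is 178.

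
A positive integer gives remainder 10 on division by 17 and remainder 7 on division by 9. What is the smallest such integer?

Since 9·2 ≡ 1 (mod 17), take x = 7 + 9·((10−7)·2 mod 17) = 7 + 9·6 = 61.
Check: 61 mod 17 = 10, 61 mod 9 = 7.

61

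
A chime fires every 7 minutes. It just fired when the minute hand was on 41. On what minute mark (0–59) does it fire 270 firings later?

270·7 = 1890.
1890 − 31·60 = 30, so 1890 ≡ 30 (mod 60).
(41 + 30) mod 60 = 11.

11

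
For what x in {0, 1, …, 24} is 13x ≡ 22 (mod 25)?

19

The inverse of 13 mod 25 is 2 (since 13·2 = 26 ≡ 1).
Multiplying both sides by 2: x ≡ 2·22 = 44 ≡ 19 (mod 25).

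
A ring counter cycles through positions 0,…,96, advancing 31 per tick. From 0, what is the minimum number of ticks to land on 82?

84

The inverse of 31 mod 97 is 72 (since 31·72 = 2232 ≡ 1).
So x ≡ 72·82 = 5904 ≡ 84 (mod 97).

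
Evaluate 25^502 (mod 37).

Successive squares of 25 mod 37: 25^1≡25, 25^2≡33, 25^4≡16, 25^8≡34, 25^16≡9, 25^32≡7, 25^64≡12, 25^128≡33, 25^256≡16.
Since 502 = 2 + 4 + 16 + 32 + 64 + 128 + 256 in binary, 25^502 ≡ 33·16·9·7·12·33·16 ≡ 9 (mod 37).

9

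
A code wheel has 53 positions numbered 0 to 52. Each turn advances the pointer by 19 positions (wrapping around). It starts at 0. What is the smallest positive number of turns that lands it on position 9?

The inverse of 19 mod 53 is 14 (since 19·14 = 266 ≡ 1).
So x ≡ 14·9 = 126 ≡ 20 (mod 53).

20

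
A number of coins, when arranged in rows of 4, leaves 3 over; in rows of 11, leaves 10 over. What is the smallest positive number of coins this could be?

x ≡ 3 (mod 4) gives x ∈ {3, 7, 11, 15, 19, 23, 27, 31, …}.
The first of these with x mod 11 = 10 is 43.

43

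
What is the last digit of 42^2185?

Powers of 2 mod 10 repeat with period 4: 2, 4, 8, 6.
2185 mod 4 = 1, so the last digit matches 2^1 = 2.

2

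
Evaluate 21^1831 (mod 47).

Square-and-reduce mod 47: 21^1≡21, 21^2≡18, 21^4≡42, 21^8≡25, 21^16≡14, 21^32≡8, 21^64≡17, 21^128≡7, 21^256≡2, 21^512≡4, 21^1024≡16.
1831 = 1 + 2 + 4 + 32 + 256 + 512 + 1024, so 21^1831 ≡ 21·18·42·8·2·4·16 ≡ 6 (mod 47).

6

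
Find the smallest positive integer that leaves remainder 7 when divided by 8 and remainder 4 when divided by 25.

Since 25·1 ≡ 1 (mod 8), take x = 4 + 25·((7−4)·1 mod 8) = 4 + 25·3 = 79.
Check: 79 mod 8 = 7, 79 mod 25 = 4.

79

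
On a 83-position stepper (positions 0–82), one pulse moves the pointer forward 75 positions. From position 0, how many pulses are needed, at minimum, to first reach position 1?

31

83 = 1·75 + 8
75 = 9·8 + 3
8 = 2·3 + 2
3 = 1·2 + 1
2 = 2·1 + 0
Back-substituting gives 75·31 ≡ 1 (mod 83).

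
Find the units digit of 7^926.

9

Powers of 7 mod 10 repeat with period 4: 7, 9, 3, 1.
926 leaves remainder 2 on division by 4, so 7^926 ends in 9.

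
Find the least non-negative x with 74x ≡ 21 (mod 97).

75

74⁻¹ ≡ 59 (mod 97) because 74·59 = 4366 = 45·97 + 1.
So x ≡ 59·21 = 1239 ≡ 75 (mod 97).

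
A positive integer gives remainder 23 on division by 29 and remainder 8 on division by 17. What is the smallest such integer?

110

Since 17·12 ≡ 1 (mod 29), take x = 8 + 17·((23−8)·12 mod 29) = 8 + 17·6 = 110.
Check: 110 mod 29 = 23, 110 mod 17 = 8.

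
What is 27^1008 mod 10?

Powers of 7 mod 10 repeat with period 4: 7, 9, 3, 1.
1008 leaves remainder 0 on division by 4, so 27^1008 ends in 1.

1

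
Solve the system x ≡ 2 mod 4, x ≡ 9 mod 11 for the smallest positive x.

42

Since 11·3 ≡ 1 (mod 4), take x = 9 + 11·((2−9)·3 mod 4) = 9 + 11·3 = 42.
Check: 42 mod 4 = 2, 42 mod 11 = 9.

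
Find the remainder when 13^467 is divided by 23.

4

By repeated squaring mod 23: 13^1≡13, 13^2≡8, 13^4≡18, 13^8≡2, 13^16≡4, 13^32≡16, 13^64≡3, 13^128≡9, 13^256≡12.
Since 467 = 1 + 2 + 16 + 64 + 128 + 256 in binary, 13^467 ≡ 13·8·4·3·9·12 ≡ 4 (mod 23).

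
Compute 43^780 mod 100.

Square-and-reduce mod 100: 43^1≡43, 43^2≡49, 43^4≡1, 43^8≡1, 43^16≡1, 43^32≡1, 43^64≡1, 43^128≡1, 43^256≡1, 43^512≡1.
780 = 4 + 8 + 256 + 512, so 43^780 ≡ 1·1·1·1 ≡ 1 (mod 100).

1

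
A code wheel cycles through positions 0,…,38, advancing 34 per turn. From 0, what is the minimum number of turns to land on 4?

34⁻¹ ≡ 31 (mod 39) because 34·31 = 1054 = 27·39 + 1.
Multiplying both sides by 31: x ≡ 31·4 = 124 ≡ 7 (mod 39).
Check: 34·7 = 238 = 6·39 + 4.

7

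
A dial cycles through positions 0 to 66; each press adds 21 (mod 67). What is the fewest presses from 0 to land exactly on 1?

21·16 = 336 = 5·67 + 1, so 21⁻¹ ≡ 16 (mod 67).

16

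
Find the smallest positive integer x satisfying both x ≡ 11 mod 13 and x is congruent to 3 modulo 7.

Since 7·2 ≡ 1 (mod 13), take x = 3 + 7·((11−3)·2 mod 13) = 3 + 7·3 = 24.
Check: 24 mod 13 = 11, 24 mod 7 = 3.

24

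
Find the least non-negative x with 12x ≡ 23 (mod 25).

12⁻¹ ≡ 23 (mod 25) because 12·23 = 276 = 11·25 + 1.
Multiplying both sides by 23: x ≡ 23·23 = 529 ≡ 4 (mod 25).

4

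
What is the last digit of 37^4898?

9

The units digit of 37^n cycles with period 4: 7, 9, 3, 1, …
4898 leaves remainder 2 on division by 4, so 37^4898 ends in 9.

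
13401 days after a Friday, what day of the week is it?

Dividing 13401 by 7 gives quotient 1914 and remainder 3.
Friday + 3 days → Monday.

Monday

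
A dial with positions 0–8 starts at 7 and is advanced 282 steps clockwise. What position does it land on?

282 − 31·9 = 3, so 282 ≡ 3 (mod 9).
(7 + 3) mod 9 = 1.

1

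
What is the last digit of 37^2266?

Powers of 7 mod 10 repeat with period 4: 7, 9, 3, 1.
2266 mod 4 = 2, so the last digit matches 7^2 = 9.

9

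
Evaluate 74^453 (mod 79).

61

By repeated squaring mod 79: 74^1≡74, 74^2≡25, 74^4≡72, 74^8≡49, 74^16≡31, 74^32≡13, 74^64≡11, 74^128≡42, 74^256≡26.
Since 453 = 1 + 4 + 64 + 128 + 256 in binary, 74^453 ≡ 74·72·11·42·26 ≡ 61 (mod 79).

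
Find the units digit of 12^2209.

2

Last digits of 2^n: 2, 4, 8, 6 (period 4).
2209 leaves remainder 1 on division by 4, so 12^2209 ends in 2.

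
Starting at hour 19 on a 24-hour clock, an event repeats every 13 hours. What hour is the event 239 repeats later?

6

239·13 = 3107.
3107 = 129·24 + 11, so 3107 mod 24 = 11.
(19 + 11) mod 24 = 6.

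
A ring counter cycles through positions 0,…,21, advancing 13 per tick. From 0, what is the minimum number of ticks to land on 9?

21

The inverse of 13 mod 22 is 17 (since 13·17 = 221 ≡ 1).
So x ≡ 17·9 = 153 ≡ 21 (mod 22).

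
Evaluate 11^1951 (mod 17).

14

By repeated squaring mod 17: 11^1≡11, 11^2≡2, 11^4≡4, 11^8≡16, 11^16≡1, 11^32≡1, 11^64≡1, 11^128≡1, 11^256≡1, 11^512≡1, 11^1024≡1.
1951 = 1 + 2 + 4 + 8 + 16 + 128 + 256 + 512 + 1024, so 11^1951 ≡ 11·2·4·16·1·1·1·1·1 ≡ 14 (mod 17).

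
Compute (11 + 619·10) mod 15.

619·10 = 6190.
Dividing 6190 by 15 gives quotient 412 and remainder 10.
(11 + 10) mod 15 = 6.

6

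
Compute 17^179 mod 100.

Square-and-reduce mod 100: 17^1≡17, 17^2≡89, 17^4≡21, 17^8≡41, 17^16≡81, 17^32≡61, 17^64≡21, 17^128≡41.
179 = 1 + 2 + 16 + 32 + 128, so 17^179 ≡ 17·89·81·61·41 ≡ 53 (mod 100).

53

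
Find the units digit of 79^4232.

The units digit of 79^n cycles with period 2: 9, 1, …
4232 leaves remainder 0 on division by 2, so 79^4232 ends in 1.

1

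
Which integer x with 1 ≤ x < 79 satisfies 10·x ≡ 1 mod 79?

8

10·8 = 80 = 1·79 + 1, so 10⁻¹ ≡ 8 (mod 79).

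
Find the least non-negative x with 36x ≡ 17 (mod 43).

36⁻¹ ≡ 6 (mod 43) because 36·6 = 216 = 5·43 + 1.
So x ≡ 6·17 = 102 ≡ 16 (mod 43).
Check: 36·16 = 576 = 13·43 + 17.

16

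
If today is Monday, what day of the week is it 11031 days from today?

Sunday

Dividing 11031 by 7 gives quotient 1575 and remainder 6.
Monday + 6 days → Sunday.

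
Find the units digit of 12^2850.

4

Last digits of 2^n: 2, 4, 8, 6 (period 4).
2850 leaves remainder 2 on division by 4, so 12^2850 ends in 4.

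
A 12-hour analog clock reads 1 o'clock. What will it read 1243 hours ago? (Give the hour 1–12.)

1243 − 103·12 = 7, so 1243 ≡ 7 (mod 12).
1 − 7 → 6 on a 12-hour dial.

6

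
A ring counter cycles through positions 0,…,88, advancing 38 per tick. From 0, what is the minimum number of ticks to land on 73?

38⁻¹ ≡ 82 (mod 89) because 38·82 = 3116 = 35·89 + 1.
Multiplying both sides by 82: x ≡ 82·73 = 5986 ≡ 23 (mod 89).

23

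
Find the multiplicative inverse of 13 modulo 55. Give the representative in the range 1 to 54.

17

13·17 = 221 = 4·55 + 1, so 13⁻¹ ≡ 17 (mod 55).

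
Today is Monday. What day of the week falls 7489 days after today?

7489 = 1069·7 + 6, so 7489 mod 7 = 6.
Monday + 6 days → Sunday.

Sunday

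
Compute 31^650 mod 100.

1

Square-and-reduce mod 100: 31^1≡31, 31^2≡61, 31^4≡21, 31^8≡41, 31^16≡81, 31^32≡61, 31^64≡21, 31^128≡41, 31^256≡81, 31^512≡61.
Since 650 = 2 + 8 + 128 + 512 in binary, 31^650 ≡ 61·41·41·61 ≡ 1 (mod 100).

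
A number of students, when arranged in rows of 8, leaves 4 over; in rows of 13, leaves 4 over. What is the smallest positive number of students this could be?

x ≡ 4 (mod 8) gives x ∈ {4}.
The first of these with x mod 13 = 4 is 4.

4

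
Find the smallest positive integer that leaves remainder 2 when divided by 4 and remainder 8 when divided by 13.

34

Since 13·1 ≡ 1 (mod 4), take x = 8 + 13·((2−8)·1 mod 4) = 8 + 13·2 = 34.
Check: 34 mod 4 = 2, 34 mod 13 = 8.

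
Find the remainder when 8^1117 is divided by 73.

8

Successive squares of 8 mod 73: 8^1≡8, 8^2≡64, 8^4≡8, 8^8≡64, 8^16≡8, 8^32≡64, 8^64≡8, 8^128≡64, 8^256≡8, 8^512≡64, 8^1024≡8.
1117 = 1 + 4 + 8 + 16 + 64 + 1024, so 8^1117 ≡ 8·8·64·8·8·8 ≡ 8 (mod 73).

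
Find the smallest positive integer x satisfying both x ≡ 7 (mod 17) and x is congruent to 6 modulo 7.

41

x ≡ 6 (mod 7) gives x ∈ {6, 13, 20, 27, 34, 41}.
The first of these with x mod 17 = 7 is 41.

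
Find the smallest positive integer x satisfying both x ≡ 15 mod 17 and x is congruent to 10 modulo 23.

Since 23·3 ≡ 1 (mod 17), take x = 10 + 23·((15−10)·3 mod 17) = 10 + 23·15 = 355.
Check: 355 mod 17 = 15, 355 mod 23 = 10.

355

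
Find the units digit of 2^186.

4

The units digit of 2^n cycles with period 4: 2, 4, 8, 6, …
186 leaves remainder 2 on division by 4, so 2^186 ends in 4.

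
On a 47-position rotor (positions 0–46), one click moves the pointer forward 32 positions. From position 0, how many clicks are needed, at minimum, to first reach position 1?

25

32·25 = 800 = 17·47 + 1, so 32⁻¹ ≡ 25 (mod 47).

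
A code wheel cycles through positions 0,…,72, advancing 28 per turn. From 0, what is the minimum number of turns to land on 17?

71

The inverse of 28 mod 73 is 60 (since 28·60 = 1680 ≡ 1).
So x ≡ 60·17 = 1020 ≡ 71 (mod 73).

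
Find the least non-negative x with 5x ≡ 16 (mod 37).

The inverse of 5 mod 37 is 15 (since 5·15 = 75 ≡ 1).
So x ≡ 15·16 = 240 ≡ 18 (mod 37).
Check: 5·18 = 90 = 2·37 + 16.

18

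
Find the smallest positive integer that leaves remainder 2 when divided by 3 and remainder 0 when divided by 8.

Since 8·2 ≡ 1 (mod 3), take x = 0 + 8·((2−0)·2 mod 3) = 0 + 8·1 = 8.
Check: 8 mod 3 = 2, 8 mod 8 = 0.

8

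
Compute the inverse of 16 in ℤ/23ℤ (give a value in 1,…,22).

16·13 = 208 = 9·23 + 1, so 16⁻¹ ≡ 13 (mod 23).

13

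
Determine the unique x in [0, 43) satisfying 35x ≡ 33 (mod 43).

12

The inverse of 35 mod 43 is 16 (since 35·16 = 560 ≡ 1).
Multiplying both sides by 16: x ≡ 16·33 = 528 ≡ 12 (mod 43).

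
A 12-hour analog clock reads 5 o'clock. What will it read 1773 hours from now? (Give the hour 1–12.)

2

1773 − 147·12 = 9, so 1773 ≡ 9 (mod 12).
5 + 9 → 2 on a 12-hour dial.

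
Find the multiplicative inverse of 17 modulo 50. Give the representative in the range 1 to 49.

50 = 2·17 + 16
17 = 1·16 + 1
16 = 16·1 + 0
Back-substituting gives 17·3 ≡ 1 (mod 50).

3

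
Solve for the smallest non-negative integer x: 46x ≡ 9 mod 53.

29

46⁻¹ ≡ 15 (mod 53) because 46·15 = 690 = 13·53 + 1.
So x ≡ 15·9 = 135 ≡ 29 (mod 53).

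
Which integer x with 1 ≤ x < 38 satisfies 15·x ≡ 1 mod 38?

33

15·33 = 495 = 13·38 + 1, so 15⁻¹ ≡ 33 (mod 38).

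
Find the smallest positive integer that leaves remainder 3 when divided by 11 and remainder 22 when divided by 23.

Since 23·1 ≡ 1 (mod 11), take x = 22 + 23·((3−22)·1 mod 11) = 22 + 23·3 = 91.
Check: 91 mod 11 = 3, 91 mod 23 = 22.

91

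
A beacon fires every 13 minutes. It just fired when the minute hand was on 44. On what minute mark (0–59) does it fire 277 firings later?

277·13 = 3601.
3601 = 60·60 + 1, so 3601 mod 60 = 1.
(44 + 1) mod 60 = 45.

45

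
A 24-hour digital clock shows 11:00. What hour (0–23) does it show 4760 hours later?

19

Dividing 4760 by 24 gives quotient 198 and remainder 8.
(11 + 8) mod 24 = 19.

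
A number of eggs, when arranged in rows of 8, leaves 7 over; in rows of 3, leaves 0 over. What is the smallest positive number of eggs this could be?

15

x ≡ 0 (mod 3) gives x ∈ {0, 3, 6, 9, 12, 15}.
The first of these with x mod 8 = 7 is 15.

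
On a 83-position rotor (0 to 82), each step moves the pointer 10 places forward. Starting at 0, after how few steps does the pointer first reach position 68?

The inverse of 10 mod 83 is 25 (since 10·25 = 250 ≡ 1).
Multiplying both sides by 25: x ≡ 25·68 = 1700 ≡ 40 (mod 83).

40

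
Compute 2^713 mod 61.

51

By repeated squaring mod 61: 2^1≡2, 2^2≡4, 2^4≡16, 2^8≡12, 2^16≡22, 2^32≡57, 2^64≡16, 2^128≡12, 2^256≡22, 2^512≡57.
713 = 1 + 8 + 64 + 128 + 512, so 2^713 ≡ 2·12·16·12·57 ≡ 51 (mod 61).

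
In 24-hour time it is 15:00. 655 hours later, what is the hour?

655 = 27·24 + 7, so 655 mod 24 = 7.
(15 + 7) mod 24 = 22.

22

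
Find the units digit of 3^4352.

1

The units digit of 3^n cycles with period 4: 3, 9, 7, 1, …
4352 leaves remainder 0 on division by 4, so 3^4352 ends in 1.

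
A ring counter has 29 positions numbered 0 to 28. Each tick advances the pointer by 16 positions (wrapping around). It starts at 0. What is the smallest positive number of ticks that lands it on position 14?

19

The inverse of 16 mod 29 is 20 (since 16·20 = 320 ≡ 1).
So x ≡ 20·14 = 280 ≡ 19 (mod 29).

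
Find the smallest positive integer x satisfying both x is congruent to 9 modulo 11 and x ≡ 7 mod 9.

97

x ≡ 7 (mod 9) gives x ∈ {7, 16, 25, 34, 43, 52, 61, 70, …}.
The first of these with x mod 11 = 9 is 97.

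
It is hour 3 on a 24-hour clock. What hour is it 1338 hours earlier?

9

Dividing 1338 by 24 gives quotient 55 and remainder 18.
(3 − 18) mod 24 = 9.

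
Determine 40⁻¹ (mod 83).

27

83 = 2·40 + 3
40 = 13·3 + 1
3 = 3·1 + 0
Back-substituting gives 40·27 ≡ 1 (mod 83).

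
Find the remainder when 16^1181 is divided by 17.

By repeated squaring mod 17: 16^1≡16, 16^2≡1, 16^4≡1, 16^8≡1, 16^16≡1, 16^32≡1, 16^64≡1, 16^128≡1, 16^256≡1, 16^512≡1, 16^1024≡1.
Since 1181 = 1 + 4 + 8 + 16 + 128 + 1024 in binary, 16^1181 ≡ 16·1·1·1·1·1 ≡ 16 (mod 17).

16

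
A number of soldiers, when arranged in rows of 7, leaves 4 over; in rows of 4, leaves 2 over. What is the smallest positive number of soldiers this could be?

x ≡ 2 (mod 4) gives x ∈ {2, 6, 10, 14, 18}.
The first of these with x mod 7 = 4 is 18.

18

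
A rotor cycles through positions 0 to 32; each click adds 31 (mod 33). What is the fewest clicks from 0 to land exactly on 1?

33 = 1·31 + 2
31 = 15·2 + 1
2 = 2·1 + 0
Back-substituting gives 31·16 ≡ 1 (mod 33).

16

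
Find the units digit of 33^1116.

The units digit of 33^n cycles with period 4: 3, 9, 7, 1, …
1116 leaves remainder 0 on division by 4, so 33^1116 ends in 1.

1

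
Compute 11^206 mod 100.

61

Successive squares of 11 mod 100: 11^1≡11, 11^2≡21, 11^4≡41, 11^8≡81, 11^16≡61, 11^32≡21, 11^64≡41, 11^128≡81.
206 = 2 + 4 + 8 + 64 + 128, so 11^206 ≡ 21·41·81·41·81 ≡ 61 (mod 100).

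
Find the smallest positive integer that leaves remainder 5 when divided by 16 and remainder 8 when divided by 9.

Since 9·9 ≡ 1 (mod 16), take x = 8 + 9·((5−8)·9 mod 16) = 8 + 9·5 = 53.
Check: 53 mod 16 = 5, 53 mod 9 = 8.

53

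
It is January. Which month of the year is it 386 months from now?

March

386 = 32·12 + 2, so 386 mod 12 = 2.
January + 2 months → March.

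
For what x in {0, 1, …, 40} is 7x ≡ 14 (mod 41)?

2

7⁻¹ ≡ 6 (mod 41) because 7·6 = 42 = 1·41 + 1.
Multiplying both sides by 6: x ≡ 6·14 = 84 ≡ 2 (mod 41).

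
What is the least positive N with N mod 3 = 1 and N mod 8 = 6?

x ≡ 1 (mod 3) gives x ∈ {1, 4, 7, 10, 13, 16, 19, 22}.
The first of these with x mod 8 = 6 is 22.

22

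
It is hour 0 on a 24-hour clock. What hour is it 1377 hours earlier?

15

1377 − 57·24 = 9, so 1377 ≡ 9 (mod 24).
(0 − 9) mod 24 = 15.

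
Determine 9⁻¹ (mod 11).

9·5 = 45 = 4·11 + 1, so 9⁻¹ ≡ 5 (mod 11).

5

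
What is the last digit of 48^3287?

Powers of 8 mod 10 repeat with period 4: 8, 4, 2, 6.
3287 mod 4 = 3, so the last digit matches 8^3 = 2.

2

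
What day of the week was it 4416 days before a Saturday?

4416 = 630·7 + 6, so 4416 mod 7 = 6.
Saturday − 6 days → Sunday.

Sunday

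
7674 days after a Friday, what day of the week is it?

7674 mod 7 = 2 (since 1096·7 = 7672).
Friday + 2 days → Sunday.

Sunday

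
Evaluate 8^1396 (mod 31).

By repeated squaring mod 31: 8^1≡8, 8^2≡2, 8^4≡4, 8^8≡16, 8^16≡8, 8^32≡2, 8^64≡4, 8^128≡16, 8^256≡8, 8^512≡2, 8^1024≡4.
Since 1396 = 4 + 16 + 32 + 64 + 256 + 1024 in binary, 8^1396 ≡ 4·8·2·4·8·4 ≡ 8 (mod 31).

8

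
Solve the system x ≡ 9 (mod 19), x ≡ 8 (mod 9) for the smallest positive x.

161

x ≡ 8 (mod 9) gives x ∈ {8, 17, 26, 35, 44, 53, 62, 71, …}.
The first of these with x mod 19 = 9 is 161.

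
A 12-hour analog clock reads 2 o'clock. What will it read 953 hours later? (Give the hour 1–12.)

953 − 79·12 = 5, so 953 ≡ 5 (mod 12).
2 + 5 → 7 on a 12-hour dial.

7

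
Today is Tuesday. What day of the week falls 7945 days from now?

7945 − 1135·7 = 0, so 7945 ≡ 0 (mod 7).
Tuesday + 0 days → Tuesday.

Tuesday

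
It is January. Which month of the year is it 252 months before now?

252 − 21·12 = 0, so 252 ≡ 0 (mod 12).
January − 0 months → January.

January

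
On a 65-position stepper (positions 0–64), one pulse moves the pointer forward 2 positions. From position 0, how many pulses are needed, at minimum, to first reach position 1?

33

65 = 32·2 + 1
2 = 2·1 + 0
Back-substituting gives 2·33 ≡ 1 (mod 65).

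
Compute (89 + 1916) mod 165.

1916 mod 165 = 101 (since 11·165 = 1815).
(89 + 101) mod 165 = 25.

25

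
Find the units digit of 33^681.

3

Powers of 3 mod 10 repeat with period 4: 3, 9, 7, 1.
681 leaves remainder 1 on division by 4, so 33^681 ends in 3.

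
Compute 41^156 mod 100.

41

Square-and-reduce mod 100: 41^1≡41, 41^2≡81, 41^4≡61, 41^8≡21, 41^16≡41, 41^32≡81, 41^64≡61, 41^128≡21.
Since 156 = 4 + 8 + 16 + 128 in binary, 41^156 ≡ 61·21·41·21 ≡ 41 (mod 100).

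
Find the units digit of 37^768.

1

Powers of 7 mod 10 repeat with period 4: 7, 9, 3, 1.
768 leaves remainder 0 on division by 4, so 37^768 ends in 1.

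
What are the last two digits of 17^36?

81

Successive squares of 17 mod 100: 17^1≡17, 17^2≡89, 17^4≡21, 17^8≡41, 17^16≡81, 17^32≡61.
Since 36 = 4 + 32 in binary, 17^36 ≡ 21·61 ≡ 81 (mod 100).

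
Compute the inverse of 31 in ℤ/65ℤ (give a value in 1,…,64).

65 = 2·31 + 3
31 = 10·3 + 1
3 = 3·1 + 0
Back-substituting gives 31·21 ≡ 1 (mod 65).

21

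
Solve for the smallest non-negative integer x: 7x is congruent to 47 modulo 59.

32

7⁻¹ ≡ 17 (mod 59) because 7·17 = 119 = 2·59 + 1.
Multiplying both sides by 17: x ≡ 17·47 = 799 ≡ 32 (mod 59).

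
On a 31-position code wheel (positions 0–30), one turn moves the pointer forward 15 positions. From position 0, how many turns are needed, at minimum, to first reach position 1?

29

31 = 2·15 + 1
15 = 15·1 + 0
Back-substituting gives 15·29 ≡ 1 (mod 31).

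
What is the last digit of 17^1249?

7

Last digits of 7^n: 7, 9, 3, 1 (period 4).
1249 leaves remainder 1 on division by 4, so 17^1249 ends in 7.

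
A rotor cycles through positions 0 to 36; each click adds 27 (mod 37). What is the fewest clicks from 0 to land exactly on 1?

11

37 = 1·27 + 10
27 = 2·10 + 7
10 = 1·7 + 3
7 = 2·3 + 1
3 = 3·1 + 0
Back-substituting gives 27·11 ≡ 1 (mod 37).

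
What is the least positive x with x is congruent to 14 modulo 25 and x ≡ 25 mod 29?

x ≡ 14 (mod 25) gives x ∈ {14, 39, 64, 89, 114, 139, 164, 189, …}.
The first of these with x mod 29 = 25 is 489.

489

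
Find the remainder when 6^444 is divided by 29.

Square-and-reduce mod 29: 6^1≡6, 6^2≡7, 6^4≡20, 6^8≡23, 6^16≡7, 6^32≡20, 6^64≡23, 6^128≡7, 6^256≡20.
444 = 4 + 8 + 16 + 32 + 128 + 256, so 6^444 ≡ 20·23·7·20·7·20 ≡ 16 (mod 29).

16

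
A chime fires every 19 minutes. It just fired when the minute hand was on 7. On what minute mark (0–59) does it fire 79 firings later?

8

79·19 = 1501.
1501 = 25·60 + 1, so 1501 mod 60 = 1.
(7 + 1) mod 60 = 8.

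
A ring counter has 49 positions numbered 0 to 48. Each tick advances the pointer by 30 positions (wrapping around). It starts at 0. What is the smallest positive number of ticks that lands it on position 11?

30⁻¹ ≡ 18 (mod 49) because 30·18 = 540 = 11·49 + 1.
So x ≡ 18·11 = 198 ≡ 2 (mod 49).

2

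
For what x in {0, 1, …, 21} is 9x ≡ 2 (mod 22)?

10

9⁻¹ ≡ 5 (mod 22) because 9·5 = 45 = 2·22 + 1.
Multiplying both sides by 5: x ≡ 5·2 = 10 ≡ 10 (mod 22).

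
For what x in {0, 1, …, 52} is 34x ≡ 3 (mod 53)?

The inverse of 34 mod 53 is 39 (since 34·39 = 1326 ≡ 1).
Multiplying both sides by 39: x ≡ 39·3 = 117 ≡ 11 (mod 53).

11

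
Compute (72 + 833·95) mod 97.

55

833·95 = 79135.
79135 − 815·97 = 80, so 79135 ≡ 80 (mod 97).
(72 + 80) mod 97 = 55.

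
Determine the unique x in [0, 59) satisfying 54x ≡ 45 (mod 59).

54⁻¹ ≡ 47 (mod 59) because 54·47 = 2538 = 43·59 + 1.
Multiplying both sides by 47: x ≡ 47·45 = 2115 ≡ 50 (mod 59).

50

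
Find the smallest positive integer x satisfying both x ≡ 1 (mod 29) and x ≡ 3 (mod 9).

30

Since 9·13 ≡ 1 (mod 29), take x = 3 + 9·((1−3)·13 mod 29) = 3 + 9·3 = 30.
Check: 30 mod 29 = 1, 30 mod 9 = 3.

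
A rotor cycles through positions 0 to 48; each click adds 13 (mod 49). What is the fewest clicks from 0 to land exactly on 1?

34

13·34 = 442 = 9·49 + 1, so 13⁻¹ ≡ 34 (mod 49).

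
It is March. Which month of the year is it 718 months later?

January

718 = 59·12 + 10, so 718 mod 12 = 10.
March + 10 months → January.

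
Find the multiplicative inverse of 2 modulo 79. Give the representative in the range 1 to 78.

79 = 39·2 + 1
2 = 2·1 + 0
Back-substituting gives 2·40 ≡ 1 (mod 79).

40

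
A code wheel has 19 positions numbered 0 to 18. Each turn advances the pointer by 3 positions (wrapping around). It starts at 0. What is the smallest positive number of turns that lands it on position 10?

3⁻¹ ≡ 13 (mod 19) because 3·13 = 39 = 2·19 + 1.
So x ≡ 13·10 = 130 ≡ 16 (mod 19).
Check: 3·16 = 48 = 2·19 + 10.

16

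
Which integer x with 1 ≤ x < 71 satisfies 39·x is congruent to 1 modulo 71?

51

71 = 1·39 + 32
39 = 1·32 + 7
32 = 4·7 + 4
7 = 1·4 + 3
4 = 1·3 + 1
3 = 3·1 + 0
Back-substituting gives 39·51 ≡ 1 (mod 71).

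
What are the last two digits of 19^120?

01

Square-and-reduce mod 100: 19^1≡19, 19^2≡61, 19^4≡21, 19^8≡41, 19^16≡81, 19^32≡61, 19^64≡21.
120 = 8 + 16 + 32 + 64, so 19^120 ≡ 41·81·61·21 ≡ 1 (mod 100).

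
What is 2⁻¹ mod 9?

9 = 4·2 + 1
2 = 2·1 + 0
Back-substituting gives 2·5 ≡ 1 (mod 9).

5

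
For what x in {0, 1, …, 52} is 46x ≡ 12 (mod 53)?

The inverse of 46 mod 53 is 15 (since 46·15 = 690 ≡ 1).
Multiplying both sides by 15: x ≡ 15·12 = 180 ≡ 21 (mod 53).

21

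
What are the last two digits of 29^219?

By repeated squaring mod 100: 29^1≡29, 29^2≡41, 29^4≡81, 29^8≡61, 29^16≡21, 29^32≡41, 29^64≡81, 29^128≡61.
219 = 1 + 2 + 8 + 16 + 64 + 128, so 29^219 ≡ 29·41·61·21·81·61 ≡ 69 (mod 100).

69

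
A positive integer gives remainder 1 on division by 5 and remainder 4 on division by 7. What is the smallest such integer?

11

Since 7·3 ≡ 1 (mod 5), take x = 4 + 7·((1−4)·3 mod 5) = 4 + 7·1 = 11.
Check: 11 mod 5 = 1, 11 mod 7 = 4.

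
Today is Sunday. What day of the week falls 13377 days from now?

13377 mod 7 = 0 (since 1911·7 = 13377).
Sunday + 0 days → Sunday.

Sunday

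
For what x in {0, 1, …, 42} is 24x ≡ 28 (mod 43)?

37

24⁻¹ ≡ 9 (mod 43) because 24·9 = 216 = 5·43 + 1.
Multiplying both sides by 9: x ≡ 9·28 = 252 ≡ 37 (mod 43).
Check: 24·37 = 888 = 20·43 + 28.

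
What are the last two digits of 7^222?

49

Successive squares of 7 mod 100: 7^1≡7, 7^2≡49, 7^4≡1, 7^8≡1, 7^16≡1, 7^32≡1, 7^64≡1, 7^128≡1.
222 = 2 + 4 + 8 + 16 + 64 + 128, so 7^222 ≡ 49·1·1·1·1·1 ≡ 49 (mod 100).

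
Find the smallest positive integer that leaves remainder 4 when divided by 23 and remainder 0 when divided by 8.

x ≡ 0 (mod 8) gives x ∈ {0, 8, 16, 24, 32, 40, 48, 56, …}.
The first of these with x mod 23 = 4 is 96.

96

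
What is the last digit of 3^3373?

3

The units digit of 3^n cycles with period 4: 3, 9, 7, 1, …
3373 mod 4 = 1, so the last digit matches 3^1 = 3.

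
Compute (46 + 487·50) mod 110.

487·50 = 24350.
24350 mod 110 = 40 (since 221·110 = 24310).
(46 + 40) mod 110 = 86.

86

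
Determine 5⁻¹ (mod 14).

3

14 = 2·5 + 4
5 = 1·4 + 1
4 = 4·1 + 0
Back-substituting gives 5·3 ≡ 1 (mod 14).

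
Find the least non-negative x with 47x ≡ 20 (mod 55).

25

47⁻¹ ≡ 48 (mod 55) because 47·48 = 2256 = 41·55 + 1.
Multiplying both sides by 48: x ≡ 48·20 = 960 ≡ 25 (mod 55).
Check: 47·25 = 1175 = 21·55 + 20.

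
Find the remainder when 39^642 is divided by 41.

4

Successive squares of 39 mod 41: 39^1≡39, 39^2≡4, 39^4≡16, 39^8≡10, 39^16≡18, 39^32≡37, 39^64≡16, 39^128≡10, 39^256≡18, 39^512≡37.
642 = 2 + 128 + 512, so 39^642 ≡ 4·10·37 ≡ 4 (mod 41).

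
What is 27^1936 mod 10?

1

Powers of 7 mod 10 repeat with period 4: 7, 9, 3, 1.
1936 leaves remainder 0 on division by 4, so 27^1936 ends in 1.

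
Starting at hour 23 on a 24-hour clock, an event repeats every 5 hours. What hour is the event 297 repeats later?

297·5 = 1485.
1485 − 61·24 = 21, so 1485 ≡ 21 (mod 24).
(23 + 21) mod 24 = 20.

20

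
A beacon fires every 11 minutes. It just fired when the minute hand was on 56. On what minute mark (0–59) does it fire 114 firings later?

50

114·11 = 1254.
1254 − 20·60 = 54, so 1254 ≡ 54 (mod 60).
(56 + 54) mod 60 = 50.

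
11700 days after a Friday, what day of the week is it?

11700 − 1671·7 = 3, so 11700 ≡ 3 (mod 7).
Friday + 3 days → Monday.

Monday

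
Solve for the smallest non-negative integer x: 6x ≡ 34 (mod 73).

30

The inverse of 6 mod 73 is 61 (since 6·61 = 366 ≡ 1).
So x ≡ 61·34 = 2074 ≡ 30 (mod 73).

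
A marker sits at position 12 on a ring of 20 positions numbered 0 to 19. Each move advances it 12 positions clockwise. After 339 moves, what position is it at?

0

339·12 = 4068.
4068 = 203·20 + 8, so 4068 mod 20 = 8.
(12 + 8) mod 20 = 0.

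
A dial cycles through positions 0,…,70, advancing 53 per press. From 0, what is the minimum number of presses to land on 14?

53⁻¹ ≡ 67 (mod 71) because 53·67 = 3551 = 50·71 + 1.
So x ≡ 67·14 = 938 ≡ 15 (mod 71).

15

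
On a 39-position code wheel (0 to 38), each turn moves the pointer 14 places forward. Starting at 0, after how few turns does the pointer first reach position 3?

3

The inverse of 14 mod 39 is 14 (since 14·14 = 196 ≡ 1).
Multiplying both sides by 14: x ≡ 14·3 = 42 ≡ 3 (mod 39).
Check: 14·3 = 42 = 1·39 + 3.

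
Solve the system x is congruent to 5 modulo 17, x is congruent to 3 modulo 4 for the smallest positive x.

39

x ≡ 3 (mod 4) gives x ∈ {3, 7, 11, 15, 19, 23, 27, 31, …}.
The first of these with x mod 17 = 5 is 39.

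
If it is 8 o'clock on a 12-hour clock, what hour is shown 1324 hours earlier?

4

1324 − 110·12 = 4, so 1324 ≡ 4 (mod 12).
8 − 4 → 4 on a 12-hour dial.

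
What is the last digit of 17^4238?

9

Last digits of 7^n: 7, 9, 3, 1 (period 4).
4238 mod 4 = 2, so the last digit matches 7^2 = 9.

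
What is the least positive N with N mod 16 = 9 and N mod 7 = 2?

Since 7·7 ≡ 1 (mod 16), take x = 2 + 7·((9−2)·7 mod 16) = 2 + 7·1 = 9.
Check: 9 mod 16 = 9, 9 mod 7 = 2.

9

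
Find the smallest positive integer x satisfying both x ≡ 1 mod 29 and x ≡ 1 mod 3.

1

x ≡ 1 (mod 3) gives x ∈ {1}.
The first of these with x mod 29 = 1 is 1.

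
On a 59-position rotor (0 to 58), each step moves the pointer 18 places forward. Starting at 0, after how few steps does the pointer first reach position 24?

The inverse of 18 mod 59 is 23 (since 18·23 = 414 ≡ 1).
So x ≡ 23·24 = 552 ≡ 21 (mod 59).

21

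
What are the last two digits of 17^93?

Successive squares of 17 mod 100: 17^1≡17, 17^2≡89, 17^4≡21, 17^8≡41, 17^16≡81, 17^32≡61, 17^64≡21.
Since 93 = 1 + 4 + 8 + 16 + 64 in binary, 17^93 ≡ 17·21·41·81·21 ≡ 37 (mod 100).

37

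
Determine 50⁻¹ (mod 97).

33

50·33 = 1650 = 17·97 + 1, so 50⁻¹ ≡ 33 (mod 97).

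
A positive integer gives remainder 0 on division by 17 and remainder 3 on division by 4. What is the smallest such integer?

51

x ≡ 3 (mod 4) gives x ∈ {3, 7, 11, 15, 19, 23, 27, 31, …}.
The first of these with x mod 17 = 0 is 51.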